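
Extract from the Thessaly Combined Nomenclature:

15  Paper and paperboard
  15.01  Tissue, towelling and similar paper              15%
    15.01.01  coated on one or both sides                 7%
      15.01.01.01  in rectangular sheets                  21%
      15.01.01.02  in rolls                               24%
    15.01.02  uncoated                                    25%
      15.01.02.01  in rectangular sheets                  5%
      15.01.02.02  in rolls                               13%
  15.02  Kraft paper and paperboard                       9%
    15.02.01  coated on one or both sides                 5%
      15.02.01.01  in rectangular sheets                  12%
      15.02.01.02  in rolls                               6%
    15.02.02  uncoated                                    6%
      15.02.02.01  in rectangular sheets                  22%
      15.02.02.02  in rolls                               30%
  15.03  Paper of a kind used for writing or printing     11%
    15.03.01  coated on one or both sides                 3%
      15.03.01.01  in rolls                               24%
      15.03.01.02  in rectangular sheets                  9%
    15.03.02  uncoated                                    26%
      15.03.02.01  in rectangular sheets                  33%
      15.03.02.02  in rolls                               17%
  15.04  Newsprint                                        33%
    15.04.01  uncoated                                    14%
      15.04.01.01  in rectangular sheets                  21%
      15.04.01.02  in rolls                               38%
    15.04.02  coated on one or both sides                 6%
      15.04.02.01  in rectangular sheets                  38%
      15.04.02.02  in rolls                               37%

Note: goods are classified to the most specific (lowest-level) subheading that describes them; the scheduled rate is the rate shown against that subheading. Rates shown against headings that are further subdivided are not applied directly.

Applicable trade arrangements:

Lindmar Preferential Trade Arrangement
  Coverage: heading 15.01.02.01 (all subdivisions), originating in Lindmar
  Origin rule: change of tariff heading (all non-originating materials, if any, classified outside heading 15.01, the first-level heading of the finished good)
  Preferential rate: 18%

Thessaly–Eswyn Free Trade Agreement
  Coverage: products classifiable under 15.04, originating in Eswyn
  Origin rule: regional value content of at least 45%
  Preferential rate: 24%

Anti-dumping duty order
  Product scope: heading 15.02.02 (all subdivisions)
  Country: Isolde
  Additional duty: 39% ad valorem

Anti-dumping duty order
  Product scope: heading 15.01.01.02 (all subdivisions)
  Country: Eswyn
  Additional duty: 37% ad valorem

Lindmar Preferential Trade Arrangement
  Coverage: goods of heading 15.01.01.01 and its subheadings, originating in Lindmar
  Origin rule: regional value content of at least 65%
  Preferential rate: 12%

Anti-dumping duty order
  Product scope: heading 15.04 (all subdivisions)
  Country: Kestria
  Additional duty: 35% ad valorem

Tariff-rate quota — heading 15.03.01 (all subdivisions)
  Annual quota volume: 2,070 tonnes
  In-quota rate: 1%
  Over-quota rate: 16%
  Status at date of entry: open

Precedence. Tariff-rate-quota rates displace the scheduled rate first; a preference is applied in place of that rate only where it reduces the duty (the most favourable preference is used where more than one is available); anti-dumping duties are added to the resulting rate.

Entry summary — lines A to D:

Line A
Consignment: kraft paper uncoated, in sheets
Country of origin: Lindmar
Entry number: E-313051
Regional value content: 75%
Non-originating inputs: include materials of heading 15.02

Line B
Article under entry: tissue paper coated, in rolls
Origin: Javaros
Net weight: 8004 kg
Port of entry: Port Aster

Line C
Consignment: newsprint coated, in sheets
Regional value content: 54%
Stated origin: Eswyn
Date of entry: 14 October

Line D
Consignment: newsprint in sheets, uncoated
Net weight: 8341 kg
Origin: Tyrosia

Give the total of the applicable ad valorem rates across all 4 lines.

91%

Line A: kraft paper → 15.02; uncoated → 15.02.02; in sheets → 15.02.02.01. Scheduled 22%. Lindmar agreement on 15.01.02.01: 15.02.02.01 not covered; Lindmar agreement on 15.01.01.01: 15.02.02.01 not covered. → 22%.
Line B: tissue paper → 15.01; coated → 15.01.01; in rolls → 15.01.01.02. Scheduled 24%. No special measure applies. → 24%.
Line C: newsprint → 15.04; coated → 15.04.02; in sheets → 15.04.02.01. Scheduled 38%. Eswyn agreement on 15.04: RVC ≥ 45% → 24% available; preferential 24%. → 24%.
Line D: newsprint → 15.04; uncoated → 15.04.01; in sheets → 15.04.01.01. Scheduled 21%. No special measure applies. → 21%.
Sum: 22% + 24% + 24% + 21% = 91%.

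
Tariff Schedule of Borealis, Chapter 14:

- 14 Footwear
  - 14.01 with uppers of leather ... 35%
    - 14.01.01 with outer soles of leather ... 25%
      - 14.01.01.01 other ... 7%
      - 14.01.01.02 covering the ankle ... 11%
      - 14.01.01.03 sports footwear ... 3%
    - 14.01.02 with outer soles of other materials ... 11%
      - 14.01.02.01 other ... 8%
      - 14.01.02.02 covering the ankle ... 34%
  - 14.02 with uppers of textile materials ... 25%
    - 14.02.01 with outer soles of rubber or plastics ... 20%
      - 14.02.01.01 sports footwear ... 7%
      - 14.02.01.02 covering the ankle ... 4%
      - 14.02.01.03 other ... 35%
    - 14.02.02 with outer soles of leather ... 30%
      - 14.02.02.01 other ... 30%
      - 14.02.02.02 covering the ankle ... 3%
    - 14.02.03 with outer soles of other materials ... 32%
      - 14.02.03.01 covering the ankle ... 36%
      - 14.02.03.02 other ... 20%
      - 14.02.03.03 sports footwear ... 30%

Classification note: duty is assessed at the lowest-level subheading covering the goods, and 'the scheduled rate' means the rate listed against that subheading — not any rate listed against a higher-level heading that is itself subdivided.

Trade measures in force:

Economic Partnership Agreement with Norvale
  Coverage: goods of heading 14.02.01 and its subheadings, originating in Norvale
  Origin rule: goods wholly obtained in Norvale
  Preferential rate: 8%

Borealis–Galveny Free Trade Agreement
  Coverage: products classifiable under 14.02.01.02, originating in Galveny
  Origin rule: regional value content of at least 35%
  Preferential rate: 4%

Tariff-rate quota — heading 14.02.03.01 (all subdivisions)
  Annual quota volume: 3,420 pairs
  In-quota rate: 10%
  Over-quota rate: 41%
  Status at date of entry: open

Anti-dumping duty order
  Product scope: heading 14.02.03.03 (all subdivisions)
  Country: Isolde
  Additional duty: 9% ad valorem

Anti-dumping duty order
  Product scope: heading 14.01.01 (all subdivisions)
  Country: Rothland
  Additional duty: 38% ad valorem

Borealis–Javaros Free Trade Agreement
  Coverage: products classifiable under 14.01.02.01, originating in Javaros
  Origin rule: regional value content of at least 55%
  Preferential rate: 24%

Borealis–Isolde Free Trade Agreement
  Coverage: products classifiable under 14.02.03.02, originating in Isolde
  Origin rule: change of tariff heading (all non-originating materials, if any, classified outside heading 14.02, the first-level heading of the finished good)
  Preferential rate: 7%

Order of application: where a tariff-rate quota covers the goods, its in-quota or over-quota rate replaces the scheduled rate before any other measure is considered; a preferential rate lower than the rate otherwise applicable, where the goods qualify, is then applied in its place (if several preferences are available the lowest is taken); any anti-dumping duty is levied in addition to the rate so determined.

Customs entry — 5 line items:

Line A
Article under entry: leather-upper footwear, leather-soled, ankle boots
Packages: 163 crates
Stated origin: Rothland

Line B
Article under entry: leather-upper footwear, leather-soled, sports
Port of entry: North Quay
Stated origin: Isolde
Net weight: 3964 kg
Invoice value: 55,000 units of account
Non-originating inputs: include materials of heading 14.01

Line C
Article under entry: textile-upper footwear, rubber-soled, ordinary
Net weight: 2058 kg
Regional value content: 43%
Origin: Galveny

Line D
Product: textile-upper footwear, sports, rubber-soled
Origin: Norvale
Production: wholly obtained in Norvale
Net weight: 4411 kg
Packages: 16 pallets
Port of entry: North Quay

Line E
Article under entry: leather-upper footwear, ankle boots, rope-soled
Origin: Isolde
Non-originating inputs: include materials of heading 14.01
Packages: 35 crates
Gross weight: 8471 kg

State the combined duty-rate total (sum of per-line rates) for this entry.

128%

Line A: leather-upper → 14.01; leather-soled → 14.01.01; ankle boots → 14.01.01.02. Scheduled 11%. anti-dumping (Rothland, 14.01.01): +38%; total 11% + 38% = 49%. → 49%.
Line B: leather-upper → 14.01; leather-soled → 14.01.01; sports → 14.01.01.03. Scheduled 3%. Isolde agreement on 14.02.03.02: 14.01.01.03 not covered. → 3%.
Line C: textile-upper → 14.02; rubber-soled → 14.02.01; ordinary → 14.02.01.03. Scheduled 35%. Galveny agreement on 14.02.01.02: 14.02.01.03 not covered. → 35%.
Line D: textile-upper → 14.02; rubber-soled → 14.02.01; sports → 14.02.01.01. Scheduled 7%. Norvale agreement on 14.02.01: wholly obtained → 8% available; preference 8% not lower than 7% → no reduction. → 7%.
Line E: leather-upper → 14.01; rope-soled → 14.01.02; ankle boots → 14.01.02.02. Scheduled 34%. Isolde agreement on 14.02.03.02: 14.01.02.02 not covered. → 34%.
Sum: 49% + 3% + 35% + 7% + 34% = 128%.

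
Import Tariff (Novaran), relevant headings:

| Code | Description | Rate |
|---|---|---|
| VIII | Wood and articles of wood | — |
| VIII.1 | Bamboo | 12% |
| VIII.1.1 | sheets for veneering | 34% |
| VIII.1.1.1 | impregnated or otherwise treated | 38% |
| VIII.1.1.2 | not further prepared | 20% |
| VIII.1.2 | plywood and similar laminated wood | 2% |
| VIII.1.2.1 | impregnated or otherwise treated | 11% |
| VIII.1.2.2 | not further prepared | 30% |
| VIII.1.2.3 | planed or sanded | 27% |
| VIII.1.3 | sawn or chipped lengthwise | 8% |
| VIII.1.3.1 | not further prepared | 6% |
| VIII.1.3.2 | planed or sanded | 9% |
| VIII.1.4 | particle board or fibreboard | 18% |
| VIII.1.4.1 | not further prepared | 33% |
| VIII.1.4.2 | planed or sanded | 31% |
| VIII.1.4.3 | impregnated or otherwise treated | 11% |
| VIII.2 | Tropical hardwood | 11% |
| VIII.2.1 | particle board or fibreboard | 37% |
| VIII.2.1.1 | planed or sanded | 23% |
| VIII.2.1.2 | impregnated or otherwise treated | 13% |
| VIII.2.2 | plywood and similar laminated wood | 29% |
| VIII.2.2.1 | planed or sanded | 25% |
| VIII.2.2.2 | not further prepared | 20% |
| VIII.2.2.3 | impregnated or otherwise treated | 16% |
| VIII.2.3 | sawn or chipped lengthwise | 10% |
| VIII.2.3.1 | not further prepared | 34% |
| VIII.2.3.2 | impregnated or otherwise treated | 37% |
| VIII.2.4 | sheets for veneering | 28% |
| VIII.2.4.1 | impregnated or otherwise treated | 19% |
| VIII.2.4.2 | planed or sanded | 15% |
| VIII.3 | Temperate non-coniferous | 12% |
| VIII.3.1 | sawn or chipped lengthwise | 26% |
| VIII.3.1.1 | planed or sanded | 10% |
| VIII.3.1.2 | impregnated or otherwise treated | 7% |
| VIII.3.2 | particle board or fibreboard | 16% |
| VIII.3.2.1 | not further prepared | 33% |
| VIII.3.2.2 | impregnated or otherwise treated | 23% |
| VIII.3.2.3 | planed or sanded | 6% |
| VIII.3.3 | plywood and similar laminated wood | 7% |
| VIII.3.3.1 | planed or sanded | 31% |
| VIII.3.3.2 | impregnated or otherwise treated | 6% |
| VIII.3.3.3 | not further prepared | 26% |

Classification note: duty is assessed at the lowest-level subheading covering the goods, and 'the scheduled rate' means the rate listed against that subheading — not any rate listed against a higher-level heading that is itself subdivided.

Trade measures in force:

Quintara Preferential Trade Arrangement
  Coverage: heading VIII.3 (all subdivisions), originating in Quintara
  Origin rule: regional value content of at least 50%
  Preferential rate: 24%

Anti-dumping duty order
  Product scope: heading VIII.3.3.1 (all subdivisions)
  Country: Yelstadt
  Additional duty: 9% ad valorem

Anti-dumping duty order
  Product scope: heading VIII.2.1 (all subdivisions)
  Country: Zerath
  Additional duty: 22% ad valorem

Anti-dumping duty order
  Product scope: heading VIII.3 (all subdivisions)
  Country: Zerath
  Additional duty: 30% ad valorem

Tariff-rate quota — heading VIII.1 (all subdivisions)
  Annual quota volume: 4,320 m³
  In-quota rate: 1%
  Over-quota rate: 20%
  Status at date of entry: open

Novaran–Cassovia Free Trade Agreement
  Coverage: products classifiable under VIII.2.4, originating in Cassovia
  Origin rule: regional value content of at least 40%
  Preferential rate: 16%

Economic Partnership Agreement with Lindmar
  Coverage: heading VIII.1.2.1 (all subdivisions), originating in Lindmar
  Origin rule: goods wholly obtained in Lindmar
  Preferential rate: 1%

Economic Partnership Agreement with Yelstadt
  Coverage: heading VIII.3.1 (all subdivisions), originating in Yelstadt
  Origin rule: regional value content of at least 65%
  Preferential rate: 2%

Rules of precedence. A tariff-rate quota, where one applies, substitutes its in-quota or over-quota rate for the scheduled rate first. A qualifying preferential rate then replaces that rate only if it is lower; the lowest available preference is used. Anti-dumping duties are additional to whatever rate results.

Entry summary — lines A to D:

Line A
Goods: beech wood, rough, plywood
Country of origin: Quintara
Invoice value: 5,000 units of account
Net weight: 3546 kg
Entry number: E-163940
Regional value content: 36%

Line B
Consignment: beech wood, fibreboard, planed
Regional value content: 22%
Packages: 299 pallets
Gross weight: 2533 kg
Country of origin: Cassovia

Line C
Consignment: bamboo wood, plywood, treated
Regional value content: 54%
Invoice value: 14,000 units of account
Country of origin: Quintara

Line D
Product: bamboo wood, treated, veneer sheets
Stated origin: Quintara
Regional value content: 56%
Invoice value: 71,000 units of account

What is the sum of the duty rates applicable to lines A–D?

Line A: beech → VIII.3; plywood → VIII.3.3; rough → VIII.3.3.3. Scheduled 26%. Quintara agreement on VIII.3: RVC < 50%. → 26%.
Line B: beech → VIII.3; fibreboard → VIII.3.2; planed → VIII.3.2.3. Scheduled 6%. Cassovia agreement on VIII.2.4: VIII.3.2.3 not covered. → 6%.
Line C: bamboo → VIII.1; plywood → VIII.1.2; treated → VIII.1.2.1. Scheduled 11%. quota on VIII.1 open → in-quota 1%; Quintara agreement on VIII.3: VIII.1.2.1 not covered. → 1%.
Line D: bamboo → VIII.1; veneer sheets → VIII.1.1; treated → VIII.1.1.1. Scheduled 38%. quota on VIII.1 open → in-quota 1%; Quintara agreement on VIII.3: VIII.1.1.1 not covered. → 1%.
Sum: 26% + 6% + 1% + 1% = 34%.

34%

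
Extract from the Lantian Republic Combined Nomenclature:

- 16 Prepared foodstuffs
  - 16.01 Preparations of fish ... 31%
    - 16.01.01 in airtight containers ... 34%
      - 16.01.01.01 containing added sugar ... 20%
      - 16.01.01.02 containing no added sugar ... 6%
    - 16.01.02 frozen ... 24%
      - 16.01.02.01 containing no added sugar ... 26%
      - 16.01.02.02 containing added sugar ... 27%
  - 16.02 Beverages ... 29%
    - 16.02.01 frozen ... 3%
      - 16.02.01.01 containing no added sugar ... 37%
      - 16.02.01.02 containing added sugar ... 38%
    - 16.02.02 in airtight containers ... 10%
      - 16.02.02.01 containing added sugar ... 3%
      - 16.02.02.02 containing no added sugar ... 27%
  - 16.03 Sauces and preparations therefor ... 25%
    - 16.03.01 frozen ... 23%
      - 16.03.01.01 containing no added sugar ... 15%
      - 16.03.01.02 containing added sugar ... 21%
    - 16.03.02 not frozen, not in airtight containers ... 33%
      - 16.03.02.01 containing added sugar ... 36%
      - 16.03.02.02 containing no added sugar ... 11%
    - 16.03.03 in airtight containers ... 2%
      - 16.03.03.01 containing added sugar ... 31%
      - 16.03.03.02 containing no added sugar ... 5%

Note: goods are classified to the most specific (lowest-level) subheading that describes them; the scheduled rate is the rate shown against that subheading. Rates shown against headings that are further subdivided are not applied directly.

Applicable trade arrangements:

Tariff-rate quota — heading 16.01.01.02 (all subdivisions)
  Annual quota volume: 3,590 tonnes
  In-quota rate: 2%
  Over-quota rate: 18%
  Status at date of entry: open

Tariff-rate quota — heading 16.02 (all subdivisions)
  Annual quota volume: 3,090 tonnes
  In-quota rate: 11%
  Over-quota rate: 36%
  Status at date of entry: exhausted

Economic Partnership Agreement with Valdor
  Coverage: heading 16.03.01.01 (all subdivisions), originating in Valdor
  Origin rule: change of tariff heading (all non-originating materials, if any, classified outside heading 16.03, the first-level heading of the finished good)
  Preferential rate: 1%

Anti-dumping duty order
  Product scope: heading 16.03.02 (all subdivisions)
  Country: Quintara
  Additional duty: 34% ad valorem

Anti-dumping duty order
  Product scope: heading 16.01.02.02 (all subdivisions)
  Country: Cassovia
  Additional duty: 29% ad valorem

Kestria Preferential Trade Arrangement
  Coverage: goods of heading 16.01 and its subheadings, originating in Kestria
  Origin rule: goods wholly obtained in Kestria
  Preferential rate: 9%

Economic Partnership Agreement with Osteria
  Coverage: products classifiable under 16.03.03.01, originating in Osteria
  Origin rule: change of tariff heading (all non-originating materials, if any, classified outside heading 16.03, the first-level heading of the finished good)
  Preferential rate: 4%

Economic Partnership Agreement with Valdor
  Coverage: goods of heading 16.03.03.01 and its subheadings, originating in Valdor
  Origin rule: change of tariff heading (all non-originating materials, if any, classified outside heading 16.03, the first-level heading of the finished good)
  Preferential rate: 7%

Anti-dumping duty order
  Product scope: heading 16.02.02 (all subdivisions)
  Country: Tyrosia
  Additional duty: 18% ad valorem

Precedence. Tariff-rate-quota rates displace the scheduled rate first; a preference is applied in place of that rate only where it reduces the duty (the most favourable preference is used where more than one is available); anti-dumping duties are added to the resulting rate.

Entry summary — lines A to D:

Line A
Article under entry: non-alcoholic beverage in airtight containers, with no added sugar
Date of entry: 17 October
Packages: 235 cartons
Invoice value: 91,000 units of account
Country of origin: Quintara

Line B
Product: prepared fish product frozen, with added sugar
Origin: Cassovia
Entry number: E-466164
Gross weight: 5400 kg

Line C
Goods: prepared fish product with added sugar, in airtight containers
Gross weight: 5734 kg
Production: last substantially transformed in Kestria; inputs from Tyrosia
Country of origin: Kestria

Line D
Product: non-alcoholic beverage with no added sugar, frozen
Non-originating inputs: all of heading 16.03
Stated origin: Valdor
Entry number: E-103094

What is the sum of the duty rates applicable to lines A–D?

Line A: non-alcoholic beverage → 16.02; in airtight containers → 16.02.02; with no added sugar → 16.02.02.02. Scheduled 27%. quota on 16.02 exhausted → over-quota 36%. → 36%.
Line B: prepared fish product → 16.01; frozen → 16.01.02; with added sugar → 16.01.02.02. Scheduled 27%. anti-dumping (Cassovia, 16.01.02.02): +29%; total 27% + 29% = 56%. → 56%.
Line C: prepared fish product → 16.01; in airtight containers → 16.01.01; with added sugar → 16.01.01.01. Scheduled 20%. Kestria agreement on 16.01: not wholly obtained. → 20%.
Line D: non-alcoholic beverage → 16.02; frozen → 16.02.01; with no added sugar → 16.02.01.01. Scheduled 37%. quota on 16.02 exhausted → over-quota 36%; Valdor agreement on 16.03.01.01: 16.02.01.01 not covered; Valdor agreement on 16.03.03.01: 16.02.01.01 not covered. → 36%.
Sum: 36% + 56% + 20% + 36% = 148%.

148%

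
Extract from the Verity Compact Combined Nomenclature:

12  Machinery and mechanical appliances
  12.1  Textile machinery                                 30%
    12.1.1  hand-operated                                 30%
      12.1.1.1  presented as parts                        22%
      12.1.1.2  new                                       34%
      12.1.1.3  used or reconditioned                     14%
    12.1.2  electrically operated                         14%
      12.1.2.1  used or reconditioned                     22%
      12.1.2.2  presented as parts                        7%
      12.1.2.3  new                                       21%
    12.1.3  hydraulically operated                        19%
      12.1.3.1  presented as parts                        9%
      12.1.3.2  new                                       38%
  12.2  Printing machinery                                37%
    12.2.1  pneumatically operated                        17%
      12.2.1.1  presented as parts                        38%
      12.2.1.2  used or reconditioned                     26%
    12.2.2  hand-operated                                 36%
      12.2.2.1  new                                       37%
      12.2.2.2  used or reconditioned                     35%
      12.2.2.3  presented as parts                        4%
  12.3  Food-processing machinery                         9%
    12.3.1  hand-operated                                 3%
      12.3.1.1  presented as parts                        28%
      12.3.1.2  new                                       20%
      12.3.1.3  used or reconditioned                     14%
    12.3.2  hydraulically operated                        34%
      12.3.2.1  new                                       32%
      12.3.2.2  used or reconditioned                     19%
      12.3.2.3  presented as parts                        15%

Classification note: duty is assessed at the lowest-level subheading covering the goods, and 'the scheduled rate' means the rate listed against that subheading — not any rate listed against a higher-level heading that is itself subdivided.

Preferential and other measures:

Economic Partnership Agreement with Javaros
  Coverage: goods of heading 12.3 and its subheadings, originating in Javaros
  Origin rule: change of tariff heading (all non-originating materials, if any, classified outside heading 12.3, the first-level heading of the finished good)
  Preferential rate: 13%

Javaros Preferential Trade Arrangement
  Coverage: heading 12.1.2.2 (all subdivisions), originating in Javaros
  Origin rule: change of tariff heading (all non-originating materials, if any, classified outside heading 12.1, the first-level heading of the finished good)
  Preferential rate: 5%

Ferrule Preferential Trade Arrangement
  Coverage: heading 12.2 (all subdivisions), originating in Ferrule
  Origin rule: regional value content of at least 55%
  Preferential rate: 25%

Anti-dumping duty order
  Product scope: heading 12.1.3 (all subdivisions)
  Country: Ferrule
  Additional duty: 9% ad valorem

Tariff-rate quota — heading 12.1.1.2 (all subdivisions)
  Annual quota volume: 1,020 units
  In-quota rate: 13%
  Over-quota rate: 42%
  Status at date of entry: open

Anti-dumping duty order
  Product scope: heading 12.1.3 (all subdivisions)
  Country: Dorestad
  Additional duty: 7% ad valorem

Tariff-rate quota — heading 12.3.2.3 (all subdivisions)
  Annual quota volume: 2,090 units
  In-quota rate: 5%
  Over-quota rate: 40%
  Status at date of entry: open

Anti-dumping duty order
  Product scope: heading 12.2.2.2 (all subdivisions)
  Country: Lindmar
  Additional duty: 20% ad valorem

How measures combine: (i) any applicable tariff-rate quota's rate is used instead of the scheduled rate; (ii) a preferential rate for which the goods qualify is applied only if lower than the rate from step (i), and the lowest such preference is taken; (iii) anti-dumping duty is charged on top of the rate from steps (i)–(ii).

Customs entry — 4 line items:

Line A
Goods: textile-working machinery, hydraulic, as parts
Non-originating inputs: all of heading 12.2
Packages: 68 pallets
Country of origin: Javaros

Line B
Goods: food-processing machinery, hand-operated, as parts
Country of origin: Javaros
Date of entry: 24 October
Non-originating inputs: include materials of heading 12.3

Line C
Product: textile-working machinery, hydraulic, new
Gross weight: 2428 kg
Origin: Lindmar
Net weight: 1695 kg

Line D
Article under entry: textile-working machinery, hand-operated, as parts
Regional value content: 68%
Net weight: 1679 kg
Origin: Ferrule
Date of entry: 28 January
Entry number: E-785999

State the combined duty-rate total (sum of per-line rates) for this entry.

Line A: textile-working → 12.1; hydraulic → 12.1.3; as parts → 12.1.3.1. Scheduled 9%. Javaros agreement on 12.3: 12.1.3.1 not covered; Javaros agreement on 12.1.2.2: 12.1.3.1 not covered. → 9%.
Line B: food-processing → 12.3; hand-operated → 12.3.1; as parts → 12.3.1.1. Scheduled 28%. Javaros agreement on 12.3: CTH not met; Javaros agreement on 12.1.2.2: 12.3.1.1 not covered. → 28%.
Line C: textile-working → 12.1; hydraulic → 12.1.3; new → 12.1.3.2. Scheduled 38%. No special measure applies. → 38%.
Line D: textile-working → 12.1; hand-operated → 12.1.1; as parts → 12.1.1.1. Scheduled 22%. Ferrule agreement on 12.2: 12.1.1.1 not covered. → 22%.
Sum: 9% + 28% + 38% + 22% = 97%.

97%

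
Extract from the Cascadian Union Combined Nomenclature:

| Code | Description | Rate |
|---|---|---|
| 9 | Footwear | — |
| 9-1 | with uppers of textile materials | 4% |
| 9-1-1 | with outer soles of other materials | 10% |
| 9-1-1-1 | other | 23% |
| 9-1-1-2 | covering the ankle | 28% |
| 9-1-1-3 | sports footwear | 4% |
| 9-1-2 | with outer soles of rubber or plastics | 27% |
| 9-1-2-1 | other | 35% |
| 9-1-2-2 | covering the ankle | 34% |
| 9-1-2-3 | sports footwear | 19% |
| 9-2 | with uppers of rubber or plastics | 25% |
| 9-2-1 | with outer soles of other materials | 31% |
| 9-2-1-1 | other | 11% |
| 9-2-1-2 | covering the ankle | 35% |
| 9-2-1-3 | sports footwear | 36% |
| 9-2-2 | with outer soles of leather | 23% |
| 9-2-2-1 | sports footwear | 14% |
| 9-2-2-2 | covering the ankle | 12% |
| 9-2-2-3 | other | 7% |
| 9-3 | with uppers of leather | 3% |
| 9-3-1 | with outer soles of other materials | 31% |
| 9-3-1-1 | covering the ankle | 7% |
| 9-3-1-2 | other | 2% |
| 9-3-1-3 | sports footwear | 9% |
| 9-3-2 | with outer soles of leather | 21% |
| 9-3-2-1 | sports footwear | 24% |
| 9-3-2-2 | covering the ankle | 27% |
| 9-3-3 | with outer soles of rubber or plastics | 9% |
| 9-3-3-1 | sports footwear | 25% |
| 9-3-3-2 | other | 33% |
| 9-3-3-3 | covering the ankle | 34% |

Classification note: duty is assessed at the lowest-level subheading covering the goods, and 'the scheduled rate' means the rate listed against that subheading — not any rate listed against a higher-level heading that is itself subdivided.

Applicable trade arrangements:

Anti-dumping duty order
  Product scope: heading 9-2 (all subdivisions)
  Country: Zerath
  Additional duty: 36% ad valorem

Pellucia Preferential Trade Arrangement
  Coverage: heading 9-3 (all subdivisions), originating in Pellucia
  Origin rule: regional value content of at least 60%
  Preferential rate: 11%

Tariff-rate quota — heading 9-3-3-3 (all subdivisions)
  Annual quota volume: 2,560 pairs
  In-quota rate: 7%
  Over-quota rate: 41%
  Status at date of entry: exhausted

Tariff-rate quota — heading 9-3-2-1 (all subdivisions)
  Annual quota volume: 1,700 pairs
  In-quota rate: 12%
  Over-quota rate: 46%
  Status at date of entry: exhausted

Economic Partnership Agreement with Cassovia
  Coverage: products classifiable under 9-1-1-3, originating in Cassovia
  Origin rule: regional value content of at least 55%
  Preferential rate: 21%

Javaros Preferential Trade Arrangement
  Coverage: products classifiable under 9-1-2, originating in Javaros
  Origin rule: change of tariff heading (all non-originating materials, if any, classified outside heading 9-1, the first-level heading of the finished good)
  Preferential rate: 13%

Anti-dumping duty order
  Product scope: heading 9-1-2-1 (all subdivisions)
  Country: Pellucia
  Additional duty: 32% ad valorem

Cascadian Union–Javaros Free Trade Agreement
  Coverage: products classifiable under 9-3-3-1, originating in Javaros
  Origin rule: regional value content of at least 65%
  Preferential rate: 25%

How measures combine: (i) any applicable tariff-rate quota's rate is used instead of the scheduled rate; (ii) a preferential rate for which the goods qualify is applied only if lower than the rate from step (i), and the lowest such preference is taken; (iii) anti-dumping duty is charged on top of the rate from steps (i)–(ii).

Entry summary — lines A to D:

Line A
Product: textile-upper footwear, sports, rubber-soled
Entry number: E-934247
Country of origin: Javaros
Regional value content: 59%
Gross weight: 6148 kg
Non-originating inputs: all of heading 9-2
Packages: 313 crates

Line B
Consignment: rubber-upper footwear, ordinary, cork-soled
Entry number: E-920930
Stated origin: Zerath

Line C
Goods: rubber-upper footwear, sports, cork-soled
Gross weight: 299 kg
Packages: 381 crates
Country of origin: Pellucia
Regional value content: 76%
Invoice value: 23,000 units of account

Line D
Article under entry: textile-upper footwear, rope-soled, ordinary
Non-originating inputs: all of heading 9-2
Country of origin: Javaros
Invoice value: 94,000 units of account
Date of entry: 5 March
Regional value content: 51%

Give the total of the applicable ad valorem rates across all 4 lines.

119%

Line A: textile-upper → 9-1; rubber-soled → 9-1-2; sports → 9-1-2-3. Scheduled 19%. Javaros agreement on 9-1-2: CTH met → 13% available; Javaros agreement on 9-3-3-1: 9-1-2-3 not covered; preferential 13%. → 13%.
Line B: rubber-upper → 9-2; cork-soled → 9-2-1; ordinary → 9-2-1-1. Scheduled 11%. anti-dumping (Zerath, 9-2): +36%; total 11% + 36% = 47%. → 47%.
Line C: rubber-upper → 9-2; cork-soled → 9-2-1; sports → 9-2-1-3. Scheduled 36%. Pellucia agreement on 9-3: 9-2-1-3 not covered. → 36%.
Line D: textile-upper → 9-1; rope-soled → 9-1-1; ordinary → 9-1-1-1. Scheduled 23%. Javaros agreement on 9-1-2: 9-1-1-1 not covered; Javaros agreement on 9-3-3-1: 9-1-1-1 not covered. → 23%.
Sum: 13% + 47% + 36% + 23% = 119%.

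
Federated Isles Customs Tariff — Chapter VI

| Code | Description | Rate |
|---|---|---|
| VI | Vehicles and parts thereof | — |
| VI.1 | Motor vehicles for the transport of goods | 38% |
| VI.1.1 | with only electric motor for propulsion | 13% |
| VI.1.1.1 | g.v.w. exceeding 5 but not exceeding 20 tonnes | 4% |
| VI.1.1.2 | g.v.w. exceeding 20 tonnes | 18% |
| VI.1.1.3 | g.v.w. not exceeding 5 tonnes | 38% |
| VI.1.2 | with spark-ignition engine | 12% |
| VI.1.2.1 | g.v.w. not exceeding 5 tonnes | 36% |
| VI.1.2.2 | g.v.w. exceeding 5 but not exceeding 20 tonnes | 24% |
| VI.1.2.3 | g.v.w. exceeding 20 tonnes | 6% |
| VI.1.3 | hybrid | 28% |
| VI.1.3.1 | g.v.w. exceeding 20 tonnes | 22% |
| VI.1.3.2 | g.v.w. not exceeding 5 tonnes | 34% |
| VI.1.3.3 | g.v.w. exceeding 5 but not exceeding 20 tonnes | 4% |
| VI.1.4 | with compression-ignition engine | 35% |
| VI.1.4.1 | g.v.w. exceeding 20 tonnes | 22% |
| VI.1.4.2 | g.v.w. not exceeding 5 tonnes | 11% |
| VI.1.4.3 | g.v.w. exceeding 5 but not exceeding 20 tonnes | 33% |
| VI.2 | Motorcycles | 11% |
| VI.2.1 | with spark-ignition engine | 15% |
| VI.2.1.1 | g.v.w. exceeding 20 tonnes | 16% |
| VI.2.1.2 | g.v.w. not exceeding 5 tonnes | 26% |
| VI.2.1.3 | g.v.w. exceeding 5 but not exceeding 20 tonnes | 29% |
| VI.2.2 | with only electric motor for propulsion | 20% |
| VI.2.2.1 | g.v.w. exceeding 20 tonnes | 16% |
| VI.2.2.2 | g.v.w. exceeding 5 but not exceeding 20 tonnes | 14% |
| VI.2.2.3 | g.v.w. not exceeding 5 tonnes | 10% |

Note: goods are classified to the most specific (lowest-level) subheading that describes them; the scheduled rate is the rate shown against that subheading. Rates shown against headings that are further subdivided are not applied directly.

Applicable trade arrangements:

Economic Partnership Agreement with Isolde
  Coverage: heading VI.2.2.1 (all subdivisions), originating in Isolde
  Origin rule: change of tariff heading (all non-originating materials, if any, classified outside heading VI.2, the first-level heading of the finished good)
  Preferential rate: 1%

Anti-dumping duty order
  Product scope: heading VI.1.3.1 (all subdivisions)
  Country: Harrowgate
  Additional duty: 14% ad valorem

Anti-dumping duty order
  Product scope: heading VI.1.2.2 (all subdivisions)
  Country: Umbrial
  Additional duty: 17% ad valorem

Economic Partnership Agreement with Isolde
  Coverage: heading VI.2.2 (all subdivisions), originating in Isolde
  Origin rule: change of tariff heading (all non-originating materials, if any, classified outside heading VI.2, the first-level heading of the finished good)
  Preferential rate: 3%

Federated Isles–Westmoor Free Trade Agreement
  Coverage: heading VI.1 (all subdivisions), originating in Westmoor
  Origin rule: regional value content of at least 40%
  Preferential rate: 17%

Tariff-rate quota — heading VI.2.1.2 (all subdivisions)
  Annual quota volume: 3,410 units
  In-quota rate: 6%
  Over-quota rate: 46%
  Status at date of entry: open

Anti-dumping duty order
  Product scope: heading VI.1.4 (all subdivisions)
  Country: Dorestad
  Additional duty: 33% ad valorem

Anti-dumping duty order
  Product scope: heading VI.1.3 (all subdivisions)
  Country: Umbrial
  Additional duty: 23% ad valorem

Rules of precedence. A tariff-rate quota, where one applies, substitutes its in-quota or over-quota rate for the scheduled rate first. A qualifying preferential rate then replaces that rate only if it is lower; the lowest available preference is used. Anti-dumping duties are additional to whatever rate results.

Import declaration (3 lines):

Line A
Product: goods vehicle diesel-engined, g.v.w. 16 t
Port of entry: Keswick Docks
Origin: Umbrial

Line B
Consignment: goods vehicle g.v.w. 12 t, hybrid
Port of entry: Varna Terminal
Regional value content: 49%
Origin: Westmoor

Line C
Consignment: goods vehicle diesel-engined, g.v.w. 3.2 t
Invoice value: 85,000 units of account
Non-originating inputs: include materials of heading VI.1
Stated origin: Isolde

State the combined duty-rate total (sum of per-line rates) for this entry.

48%

Line A: goods vehicle → VI.1; diesel-engined → VI.1.4; g.v.w. 16 t → VI.1.4.3. Scheduled 33%. No special measure applies. → 33%.
Line B: goods vehicle → VI.1; hybrid → VI.1.3; g.v.w. 12 t → VI.1.3.3. Scheduled 4%. Westmoor agreement on VI.1: RVC ≥ 40% → 17% available; preference 17% not lower than 4% → no reduction. → 4%.
Line C: goods vehicle → VI.1; diesel-engined → VI.1.4; g.v.w. 3.2 t → VI.1.4.2. Scheduled 11%. Isolde agreement on VI.2.2.1: VI.1.4.2 not covered; Isolde agreement on VI.2.2: VI.1.4.2 not covered. → 11%.
Sum: 33% + 4% + 11% = 48%.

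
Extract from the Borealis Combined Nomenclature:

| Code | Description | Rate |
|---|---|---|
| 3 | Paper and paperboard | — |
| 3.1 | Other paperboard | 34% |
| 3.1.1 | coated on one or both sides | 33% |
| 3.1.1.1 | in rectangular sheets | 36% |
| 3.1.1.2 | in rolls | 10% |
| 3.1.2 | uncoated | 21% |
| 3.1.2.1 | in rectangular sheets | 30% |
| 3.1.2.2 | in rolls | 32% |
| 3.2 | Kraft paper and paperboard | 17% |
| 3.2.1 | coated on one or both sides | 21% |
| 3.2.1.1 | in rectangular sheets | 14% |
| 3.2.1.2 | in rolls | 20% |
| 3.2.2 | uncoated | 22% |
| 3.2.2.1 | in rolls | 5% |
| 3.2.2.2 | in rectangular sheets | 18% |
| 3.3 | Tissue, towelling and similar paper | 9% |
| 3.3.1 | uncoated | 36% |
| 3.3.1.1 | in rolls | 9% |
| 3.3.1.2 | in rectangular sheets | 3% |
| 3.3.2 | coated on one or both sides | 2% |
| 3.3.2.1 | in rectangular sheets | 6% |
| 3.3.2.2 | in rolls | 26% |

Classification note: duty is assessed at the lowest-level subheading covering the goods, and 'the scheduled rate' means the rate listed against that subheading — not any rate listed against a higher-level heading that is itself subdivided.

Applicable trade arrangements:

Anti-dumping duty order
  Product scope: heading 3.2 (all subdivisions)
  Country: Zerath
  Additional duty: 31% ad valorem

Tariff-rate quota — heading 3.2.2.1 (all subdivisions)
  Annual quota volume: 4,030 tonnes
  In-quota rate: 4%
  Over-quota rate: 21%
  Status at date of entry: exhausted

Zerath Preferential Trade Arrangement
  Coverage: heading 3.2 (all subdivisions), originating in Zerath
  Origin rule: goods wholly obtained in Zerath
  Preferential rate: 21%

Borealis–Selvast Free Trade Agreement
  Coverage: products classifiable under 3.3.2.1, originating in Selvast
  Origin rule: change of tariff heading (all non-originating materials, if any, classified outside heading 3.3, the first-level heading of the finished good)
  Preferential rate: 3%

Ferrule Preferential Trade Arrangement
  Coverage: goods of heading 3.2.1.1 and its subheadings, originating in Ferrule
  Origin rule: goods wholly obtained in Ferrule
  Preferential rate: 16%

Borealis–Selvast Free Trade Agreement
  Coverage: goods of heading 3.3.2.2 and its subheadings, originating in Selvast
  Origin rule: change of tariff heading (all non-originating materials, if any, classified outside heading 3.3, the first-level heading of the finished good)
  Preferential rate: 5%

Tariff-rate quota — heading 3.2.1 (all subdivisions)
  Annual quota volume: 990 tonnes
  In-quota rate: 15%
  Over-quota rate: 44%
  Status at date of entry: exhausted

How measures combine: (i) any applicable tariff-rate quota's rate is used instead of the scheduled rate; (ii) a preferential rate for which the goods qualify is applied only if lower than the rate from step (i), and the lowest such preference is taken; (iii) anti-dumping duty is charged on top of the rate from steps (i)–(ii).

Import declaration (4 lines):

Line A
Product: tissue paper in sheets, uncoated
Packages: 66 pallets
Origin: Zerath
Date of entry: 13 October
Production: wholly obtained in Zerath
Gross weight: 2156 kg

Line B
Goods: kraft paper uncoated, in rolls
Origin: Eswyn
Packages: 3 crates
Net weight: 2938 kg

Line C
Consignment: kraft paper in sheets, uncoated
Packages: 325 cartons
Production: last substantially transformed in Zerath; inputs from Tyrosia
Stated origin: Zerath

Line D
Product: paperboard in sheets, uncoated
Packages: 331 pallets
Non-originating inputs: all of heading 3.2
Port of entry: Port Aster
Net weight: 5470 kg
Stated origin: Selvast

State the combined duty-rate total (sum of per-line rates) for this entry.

Line A: tissue paper → 3.3; uncoated → 3.3.1; in sheets → 3.3.1.2. Scheduled 3%. Zerath agreement on 3.2: 3.3.1.2 not covered. → 3%.
Line B: kraft paper → 3.2; uncoated → 3.2.2; in rolls → 3.2.2.1. Scheduled 5%. quota on 3.2.2.1 exhausted → over-quota 21%. → 21%.
Line C: kraft paper → 3.2; uncoated → 3.2.2; in sheets → 3.2.2.2. Scheduled 18%. Zerath agreement on 3.2: not wholly obtained; anti-dumping (Zerath, 3.2): +31%; total 18% + 31% = 49%. → 49%.
Line D: paperboard → 3.1; uncoated → 3.1.2; in sheets → 3.1.2.1. Scheduled 30%. Selvast agreement on 3.3.2.1: 3.1.2.1 not covered; Selvast agreement on 3.3.2.2: 3.1.2.1 not covered. → 30%.
Sum: 3% + 21% + 49% + 30% = 103%.

103%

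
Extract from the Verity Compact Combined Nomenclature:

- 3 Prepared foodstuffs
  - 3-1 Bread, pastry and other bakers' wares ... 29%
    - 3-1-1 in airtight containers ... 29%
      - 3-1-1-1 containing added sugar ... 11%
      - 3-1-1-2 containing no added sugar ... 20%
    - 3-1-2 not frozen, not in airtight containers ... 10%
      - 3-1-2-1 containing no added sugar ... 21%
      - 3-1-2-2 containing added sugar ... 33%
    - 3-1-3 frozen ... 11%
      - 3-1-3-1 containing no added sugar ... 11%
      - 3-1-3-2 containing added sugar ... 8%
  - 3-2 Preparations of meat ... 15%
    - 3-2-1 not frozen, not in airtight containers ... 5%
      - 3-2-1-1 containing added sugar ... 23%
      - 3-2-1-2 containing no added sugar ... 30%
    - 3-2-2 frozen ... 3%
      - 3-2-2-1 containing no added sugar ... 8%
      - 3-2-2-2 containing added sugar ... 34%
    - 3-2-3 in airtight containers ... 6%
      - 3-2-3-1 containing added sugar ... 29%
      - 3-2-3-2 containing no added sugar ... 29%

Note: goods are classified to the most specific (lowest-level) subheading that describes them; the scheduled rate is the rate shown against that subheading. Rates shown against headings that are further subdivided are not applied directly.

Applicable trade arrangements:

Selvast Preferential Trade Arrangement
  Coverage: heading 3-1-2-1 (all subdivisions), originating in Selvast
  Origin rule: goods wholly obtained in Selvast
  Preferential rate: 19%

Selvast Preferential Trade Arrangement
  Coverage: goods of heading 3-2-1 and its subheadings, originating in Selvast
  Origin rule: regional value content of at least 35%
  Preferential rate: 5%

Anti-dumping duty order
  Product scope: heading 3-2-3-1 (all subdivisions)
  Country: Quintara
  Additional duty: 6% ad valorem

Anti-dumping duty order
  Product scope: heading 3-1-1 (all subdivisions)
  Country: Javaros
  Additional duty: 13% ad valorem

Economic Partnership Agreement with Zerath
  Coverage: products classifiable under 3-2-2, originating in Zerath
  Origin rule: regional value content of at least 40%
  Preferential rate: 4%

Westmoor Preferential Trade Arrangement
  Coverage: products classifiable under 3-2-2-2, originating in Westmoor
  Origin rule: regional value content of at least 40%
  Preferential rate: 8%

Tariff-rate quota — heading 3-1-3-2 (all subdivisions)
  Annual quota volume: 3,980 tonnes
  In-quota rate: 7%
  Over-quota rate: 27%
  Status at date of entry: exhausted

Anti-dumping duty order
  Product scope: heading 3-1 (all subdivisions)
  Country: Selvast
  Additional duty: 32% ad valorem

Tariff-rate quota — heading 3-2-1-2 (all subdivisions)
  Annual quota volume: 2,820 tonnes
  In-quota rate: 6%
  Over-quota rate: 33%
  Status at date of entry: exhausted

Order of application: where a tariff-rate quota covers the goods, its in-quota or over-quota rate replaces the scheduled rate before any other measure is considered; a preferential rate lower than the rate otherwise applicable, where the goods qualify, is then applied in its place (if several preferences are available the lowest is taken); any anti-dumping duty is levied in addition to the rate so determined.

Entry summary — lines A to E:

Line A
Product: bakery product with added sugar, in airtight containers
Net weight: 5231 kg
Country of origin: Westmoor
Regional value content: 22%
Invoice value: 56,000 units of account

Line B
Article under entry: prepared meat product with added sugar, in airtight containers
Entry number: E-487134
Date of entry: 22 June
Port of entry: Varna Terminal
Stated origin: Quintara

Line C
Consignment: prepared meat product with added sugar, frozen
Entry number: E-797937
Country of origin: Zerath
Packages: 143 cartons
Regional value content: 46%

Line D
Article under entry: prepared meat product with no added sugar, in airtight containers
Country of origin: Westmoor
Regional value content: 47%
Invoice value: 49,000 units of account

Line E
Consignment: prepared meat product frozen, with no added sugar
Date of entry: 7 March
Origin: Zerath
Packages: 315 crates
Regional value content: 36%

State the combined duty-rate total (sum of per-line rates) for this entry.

87%

Line A: bakery product → 3-1; in airtight containers → 3-1-1; with added sugar → 3-1-1-1. Scheduled 11%. Westmoor agreement on 3-2-2-2: 3-1-1-1 not covered. → 11%.
Line B: prepared meat product → 3-2; in airtight containers → 3-2-3; with added sugar → 3-2-3-1. Scheduled 29%. anti-dumping (Quintara, 3-2-3-1): +6%; total 29% + 6% = 35%. → 35%.
Line C: prepared meat product → 3-2; frozen → 3-2-2; with added sugar → 3-2-2-2. Scheduled 34%. Zerath agreement on 3-2-2: RVC ≥ 40% → 4% available; preferential 4%. → 4%.
Line D: prepared meat product → 3-2; in airtight containers → 3-2-3; with no added sugar → 3-2-3-2. Scheduled 29%. Westmoor agreement on 3-2-2-2: 3-2-3-2 not covered. → 29%.
Line E: prepared meat product → 3-2; frozen → 3-2-2; with no added sugar → 3-2-2-1. Scheduled 8%. Zerath agreement on 3-2-2: RVC < 40%. → 8%.
Sum: 11% + 35% + 4% + 29% + 8% = 87%.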